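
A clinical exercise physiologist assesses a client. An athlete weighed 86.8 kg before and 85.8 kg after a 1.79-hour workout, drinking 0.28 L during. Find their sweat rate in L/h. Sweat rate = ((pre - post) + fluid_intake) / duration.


Body mass change = 1.0 kg
Total sweat loss = 1.0 + 0.28 = 1.28 L
Rate = 1.28 / 1.79 = 0.715 L/h

0.715 L/h


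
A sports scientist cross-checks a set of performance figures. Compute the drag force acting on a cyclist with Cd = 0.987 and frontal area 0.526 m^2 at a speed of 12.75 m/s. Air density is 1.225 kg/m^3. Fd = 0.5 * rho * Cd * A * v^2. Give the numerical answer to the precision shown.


Step 1: v^2 = 162.5625
Step 2: Fd = 0.5 * 1.225 * 0.987 * 0.526 * 162.5625
= 51.693 N

51.693 N


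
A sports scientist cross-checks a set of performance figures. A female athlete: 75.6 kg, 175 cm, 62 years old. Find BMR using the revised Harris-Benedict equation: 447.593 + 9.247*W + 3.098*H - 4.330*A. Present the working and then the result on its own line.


Intercept = 447.593
Weight contribution = 9.247 * 75.6 = 699.0732
Height contribution = 3.098 * 175 = 542.15
Age contribution = 4.33 * 62 = 268.46
BMR = 447.593 + 699.0732 + 542.15 - 268.46
= 1420.36 kcal/day

1420.36 kcal/day


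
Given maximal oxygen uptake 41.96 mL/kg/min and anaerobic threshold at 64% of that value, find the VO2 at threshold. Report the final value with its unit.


Percentage as decimal = 0.64
VO2 at AT = 41.96 * 0.64 = 26.85 mL/kg/min

26.85 mL/kg/min


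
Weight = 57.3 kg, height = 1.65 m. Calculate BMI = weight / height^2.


height^2 = 1.65^2 = 2.7225
BMI = 57.3 / 2.7225 = 21.05 kg/m^2

21.05 kg/m^2


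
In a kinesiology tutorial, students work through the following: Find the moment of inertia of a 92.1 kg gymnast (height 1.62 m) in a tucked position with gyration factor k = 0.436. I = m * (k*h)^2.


Radius of gyration = 0.436 * 1.62 = 0.70632 m
I = 92.1 * 0.70632^2
= 92.1 * 0.498888
= 45.948 kg*m^2

45.948 kg*m^2


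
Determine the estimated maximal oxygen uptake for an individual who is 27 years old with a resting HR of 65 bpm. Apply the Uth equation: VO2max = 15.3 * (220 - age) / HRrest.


HRmax = 220 - 27 = 193
VO2max = 15.3 * (193 / 65)
= 15.3 * 2.9692
= 45.43 mL/kg/min

45.43 mL/kg/min


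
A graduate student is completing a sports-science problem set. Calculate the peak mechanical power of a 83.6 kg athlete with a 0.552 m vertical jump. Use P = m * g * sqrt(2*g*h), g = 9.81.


First, sqrt(2gh) = sqrt(2 * 9.81 * 0.552)
= sqrt(10.83024) = 3.290933 m/s
Power = 83.6 * 9.81 * 3.290933 = 2698.95 W

2698.95 W


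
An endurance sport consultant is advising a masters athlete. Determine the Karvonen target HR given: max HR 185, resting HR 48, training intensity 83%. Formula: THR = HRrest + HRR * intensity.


HRR = HRmax - HRrest = 185 - 48 = 137
THR = 48 + 137 * 0.83
= 161.71 bpm

161.71 bpm


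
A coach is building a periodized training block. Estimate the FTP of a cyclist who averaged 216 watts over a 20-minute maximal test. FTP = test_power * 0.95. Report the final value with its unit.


FTP = 216 * 0.95 = 205.2 W

205.2 W


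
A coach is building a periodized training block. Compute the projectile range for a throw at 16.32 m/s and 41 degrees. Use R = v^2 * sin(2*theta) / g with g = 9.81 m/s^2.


Two times the angle = 82 degrees
sin(82) = 0.990268
R = 266.3424 * 0.990268 / 9.81 = 26.886 m

26.886 m


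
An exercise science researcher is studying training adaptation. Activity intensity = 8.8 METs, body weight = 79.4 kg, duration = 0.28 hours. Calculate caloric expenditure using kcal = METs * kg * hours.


kcal = 8.8 * 79.4 * 0.28
= 698.72 * 0.28
= 195.64 kcal

195.64 kcal


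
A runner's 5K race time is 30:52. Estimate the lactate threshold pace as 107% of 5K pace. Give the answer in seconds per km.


Total race time = 30*60 + 52 = 1852 seconds
5K pace = 1852 / 5 = 370.4 sec/km
LT pace = 370.4 * 1.07 = 396.33 sec/km

396.33 s/km


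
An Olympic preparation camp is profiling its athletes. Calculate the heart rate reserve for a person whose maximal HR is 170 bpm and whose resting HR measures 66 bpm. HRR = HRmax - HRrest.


HRmax = 170 bpm
HRrest = 66 bpm
HRR = 170 - 66 = 104 bpm

104 bpm


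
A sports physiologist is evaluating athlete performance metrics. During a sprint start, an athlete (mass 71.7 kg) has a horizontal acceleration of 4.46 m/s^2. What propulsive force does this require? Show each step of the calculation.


Propulsive force = mass * acceleration
= 71.7 kg * 4.46 m/s^2
= 319.78 N

319.78 N


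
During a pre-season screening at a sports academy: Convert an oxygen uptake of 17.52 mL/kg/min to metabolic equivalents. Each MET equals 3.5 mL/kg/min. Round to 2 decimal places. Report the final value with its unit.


One MET = 3.5 mL/kg/min
Number of METs = 17.52 / 3.5
= 5.01 METs

5.01 METs


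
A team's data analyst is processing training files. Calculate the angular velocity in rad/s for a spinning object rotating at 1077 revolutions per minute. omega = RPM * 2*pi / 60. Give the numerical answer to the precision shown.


omega = RPM * 2*pi / 60
= 1077 * 6.28318531 / 60
= 112.783 rad/s

112.783 rad/s


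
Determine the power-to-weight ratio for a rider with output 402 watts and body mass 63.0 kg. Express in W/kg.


P/W = 402 / 63.0 = 6.381 W/kg

6.381 W/kg


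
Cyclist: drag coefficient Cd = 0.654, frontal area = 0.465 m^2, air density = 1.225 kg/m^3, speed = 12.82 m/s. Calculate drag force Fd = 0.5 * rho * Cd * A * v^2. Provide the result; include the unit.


v^2 = 12.82^2 = 164.3524
Fd = 0.5 * 1.225 * 0.654 * 0.465 * 164.3524
= 30.613 N

30.613 N


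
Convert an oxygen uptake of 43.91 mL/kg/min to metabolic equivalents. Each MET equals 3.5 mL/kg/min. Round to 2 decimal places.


One MET = 3.5 mL/kg/min
Number of METs = 43.91 / 3.5
= 12.55 METs

12.55 METs


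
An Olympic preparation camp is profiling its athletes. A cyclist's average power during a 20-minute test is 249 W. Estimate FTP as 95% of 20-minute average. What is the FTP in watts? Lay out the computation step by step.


FTP = 20-min power * 0.95
= 249 * 0.95
= 236.55 W

236.55 W


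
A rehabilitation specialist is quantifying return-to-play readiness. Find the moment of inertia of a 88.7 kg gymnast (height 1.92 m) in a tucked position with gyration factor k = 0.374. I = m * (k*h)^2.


Radius of gyration = 0.374 * 1.92 = 0.71808 m
I = 88.7 * 0.71808^2
= 88.7 * 0.515639
= 45.737 kg*m^2

45.737 kg*m^2


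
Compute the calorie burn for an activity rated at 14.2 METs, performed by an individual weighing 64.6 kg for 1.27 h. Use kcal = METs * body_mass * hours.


Product of METs and mass = 14.2 * 64.6 = 917.32
Total kcal = 917.32 * 1.27 = 1165.0 kcal

1165.0 kcal


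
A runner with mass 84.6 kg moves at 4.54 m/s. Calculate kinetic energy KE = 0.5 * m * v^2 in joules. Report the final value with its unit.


v^2 = 4.54^2 = 20.6116
KE = 0.5 * 84.6 * 20.6116
= 871.87 J

871.87 J


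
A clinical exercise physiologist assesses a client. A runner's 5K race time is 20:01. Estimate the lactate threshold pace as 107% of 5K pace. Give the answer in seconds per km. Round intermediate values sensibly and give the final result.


Total race time = 20*60 + 1 = 1201 seconds
5K pace = 1201 / 5 = 240.2 sec/km
LT pace = 240.2 * 1.07 = 257.01 sec/km

257.01 s/km


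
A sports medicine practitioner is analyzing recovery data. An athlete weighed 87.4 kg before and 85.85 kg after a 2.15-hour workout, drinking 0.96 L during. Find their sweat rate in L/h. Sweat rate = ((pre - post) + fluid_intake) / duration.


Body mass change = 1.55 kg
Total sweat loss = 1.55 + 0.96 = 2.51 L
Rate = 2.51 / 2.15 = 1.167 L/h

1.167 L/h


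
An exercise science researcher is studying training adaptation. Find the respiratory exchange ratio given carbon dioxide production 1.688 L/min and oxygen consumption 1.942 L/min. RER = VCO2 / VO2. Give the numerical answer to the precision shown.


VCO2 = 1.688 L/min
VO2 = 1.942 L/min
RER = 1.688 / 1.942 = 0.8692

0.8692


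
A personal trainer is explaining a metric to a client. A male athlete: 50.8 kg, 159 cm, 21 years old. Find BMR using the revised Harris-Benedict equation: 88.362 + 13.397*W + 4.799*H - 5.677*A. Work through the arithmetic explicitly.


Intercept = 88.362
Weight contribution = 13.397 * 50.8 = 680.5676
Height contribution = 4.799 * 159 = 763.041
Age contribution = 5.677 * 21 = 119.217
BMR = 88.362 + 680.5676 + 763.041 - 119.217
= 1412.75 kcal/day

1412.75 kcal/day


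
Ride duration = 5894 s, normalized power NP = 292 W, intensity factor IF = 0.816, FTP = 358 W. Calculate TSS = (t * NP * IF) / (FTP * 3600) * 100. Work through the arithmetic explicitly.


Numerator = 5894 * 292 * 0.816 = 1404375.168
Denominator = 358 * 3600 = 1288800
TSS = 1404375.168 / 1288800 * 100
= 108.97

108.97 TSS


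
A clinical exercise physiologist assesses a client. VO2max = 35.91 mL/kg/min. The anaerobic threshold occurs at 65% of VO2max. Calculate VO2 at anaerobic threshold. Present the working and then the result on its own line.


AT fraction = 65 / 100 = 0.65
AT VO2 = 35.91 * 0.65
= 23.34 mL/kg/min

23.34 mL/kg/min


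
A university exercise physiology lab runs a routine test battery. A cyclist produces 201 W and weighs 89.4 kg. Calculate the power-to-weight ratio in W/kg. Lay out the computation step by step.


P/W = power / mass
= 201 / 89.4
= 2.248 W/kg

2.248 W/kg


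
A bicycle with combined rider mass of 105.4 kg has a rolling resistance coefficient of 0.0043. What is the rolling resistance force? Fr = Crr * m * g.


Fr = 0.0043 * 105.4 * 9.81
= 0.45322 * 9.81
= 4.446 N

4.446 N


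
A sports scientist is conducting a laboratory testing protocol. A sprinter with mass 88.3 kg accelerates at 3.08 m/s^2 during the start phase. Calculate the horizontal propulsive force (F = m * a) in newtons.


F = m * a
= 88.3 * 3.08
= 271.96 N

271.96 N


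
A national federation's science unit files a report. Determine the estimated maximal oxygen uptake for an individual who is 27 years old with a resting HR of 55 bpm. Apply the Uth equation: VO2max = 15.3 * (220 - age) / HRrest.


HRmax = 220 - 27 = 193
VO2max = 15.3 * (193 / 55)
= 15.3 * 3.5091
= 53.69 mL/kg/min

53.69 mL/kg/min


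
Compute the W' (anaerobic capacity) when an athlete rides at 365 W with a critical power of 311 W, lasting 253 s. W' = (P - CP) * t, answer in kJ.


Above-CP power = 54 W
Duration = 253 s
W' = 54 * 253 = 13662 J
Convert: 13662 / 1000 = 13.662 kJ

13.662 kJ


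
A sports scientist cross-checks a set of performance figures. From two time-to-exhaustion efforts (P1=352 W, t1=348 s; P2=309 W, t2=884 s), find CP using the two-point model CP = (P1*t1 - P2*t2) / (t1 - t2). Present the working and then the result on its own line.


Work in trial 1 = 122496 J
Work in trial 2 = 273156 J
Delta work = -150660 J
Delta time = -536 s
CP = -150660 / -536 = 281.08 W

281.08 W


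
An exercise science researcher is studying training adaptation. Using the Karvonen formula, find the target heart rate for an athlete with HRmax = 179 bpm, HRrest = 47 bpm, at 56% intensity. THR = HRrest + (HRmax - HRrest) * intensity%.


HRR = 179 - 47 = 132
THR = 47 + 132 * 0.56
= 47 + 73.92
= 120.92 bpm

120.92 bpm


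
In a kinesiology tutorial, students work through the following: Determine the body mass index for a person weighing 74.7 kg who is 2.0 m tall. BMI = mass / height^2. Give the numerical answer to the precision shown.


BMI = mass / height^2
= 74.7 / 2.0^2
= 74.7 / 4.0
= 18.68 kg/m^2

18.68 kg/m^2


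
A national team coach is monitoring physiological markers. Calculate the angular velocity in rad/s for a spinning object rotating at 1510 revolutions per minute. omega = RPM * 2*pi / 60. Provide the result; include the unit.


omega = RPM * 2*pi / 60
= 1510 * 6.28318531 / 60
= 158.127 rad/s

158.127 rad/s


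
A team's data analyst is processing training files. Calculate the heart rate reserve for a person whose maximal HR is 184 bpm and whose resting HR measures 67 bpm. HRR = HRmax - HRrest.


HRmax = 184 bpm
HRrest = 67 bpm
HRR = 184 - 67 = 117 bpm

117 bpm


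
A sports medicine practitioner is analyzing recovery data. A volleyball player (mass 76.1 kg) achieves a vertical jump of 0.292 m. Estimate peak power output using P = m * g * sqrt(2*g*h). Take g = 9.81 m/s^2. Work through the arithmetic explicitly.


2 * g * h = 2 * 9.81 * 0.292 = 5.72904
sqrt(5.72904) = 2.393541 m/s
P = 76.1 * 9.81 * 2.393541 = 1786.88 W

1786.88 W


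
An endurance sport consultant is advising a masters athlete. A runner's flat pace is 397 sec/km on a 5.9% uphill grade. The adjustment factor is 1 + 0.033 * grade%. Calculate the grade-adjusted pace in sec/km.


Factor = 1 + 0.033 * 5.9 = 1.1947
Adjusted pace = 397 * 1.1947
= 474.3 sec/km

474.3 s/km


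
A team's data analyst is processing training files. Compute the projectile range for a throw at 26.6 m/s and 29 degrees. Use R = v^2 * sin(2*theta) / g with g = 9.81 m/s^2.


Two times the angle = 58 degrees
sin(58) = 0.848048
R = 707.56 * 0.848048 / 9.81 = 61.167 m

61.167 m


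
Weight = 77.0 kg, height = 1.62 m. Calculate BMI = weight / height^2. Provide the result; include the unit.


height^2 = 1.62^2 = 2.6244
BMI = 77.0 / 2.6244 = 29.34 kg/m^2

29.34 kg/m^2


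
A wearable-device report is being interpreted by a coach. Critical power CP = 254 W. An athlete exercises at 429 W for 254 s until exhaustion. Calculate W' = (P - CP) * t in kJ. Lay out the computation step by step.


P - CP = 429 - 254 = 175 W
W' = 175 * 254 = 44450 J
= 44450 / 1000 = 44.45 kJ

44.45 kJ


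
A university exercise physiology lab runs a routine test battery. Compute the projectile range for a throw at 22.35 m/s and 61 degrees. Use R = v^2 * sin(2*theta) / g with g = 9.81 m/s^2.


Two times the angle = 122 degrees
sin(122) = 0.848048
R = 499.5225 * 0.848048 / 9.81 = 43.182 m

43.182 m


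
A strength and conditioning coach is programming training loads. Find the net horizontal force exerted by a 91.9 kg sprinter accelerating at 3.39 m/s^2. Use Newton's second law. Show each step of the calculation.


Newton's second law: F = m * a
F = 91.9 * 3.39 = 311.54 N

311.54 N


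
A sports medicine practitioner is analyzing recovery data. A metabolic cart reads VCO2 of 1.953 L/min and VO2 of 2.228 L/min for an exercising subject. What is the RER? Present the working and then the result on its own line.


RER = VCO2 / VO2 = 1.953 / 2.228 = 0.8766

0.8766


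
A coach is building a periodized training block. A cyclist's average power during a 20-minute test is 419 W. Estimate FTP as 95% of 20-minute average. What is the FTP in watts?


FTP = 20-min power * 0.95
= 419 * 0.95
= 398.05 W

398.05 W


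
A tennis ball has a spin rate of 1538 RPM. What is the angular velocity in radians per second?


Convert RPM to rad/s: multiply by 2*pi and divide by 60
omega = 1538 * 2 * pi / 60
= 161.059 rad/s

161.059 rad/s


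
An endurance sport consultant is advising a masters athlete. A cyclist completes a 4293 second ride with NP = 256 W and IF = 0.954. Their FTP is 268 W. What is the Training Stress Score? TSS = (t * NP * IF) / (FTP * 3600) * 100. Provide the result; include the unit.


t * NP * IF = 4293 * 256 * 0.954 = 1048453.632
FTP * 3600 = 964800
TSS = (1048453.632 / 964800) * 100 = 108.67

108.67 TSS


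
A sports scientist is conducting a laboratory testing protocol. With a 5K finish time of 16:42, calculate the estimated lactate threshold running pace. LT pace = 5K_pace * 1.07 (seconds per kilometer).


Race duration = 1002 s for 5 km
Average pace = 1002 / 5 = 200.4 s/km
LT pace = 200.4 * 1.07
= 214.43 s/km

214.43 s/km


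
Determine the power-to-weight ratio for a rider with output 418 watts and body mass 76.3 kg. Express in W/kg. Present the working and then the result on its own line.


P/W = 418 / 76.3 = 5.478 W/kg

5.478 W/kg


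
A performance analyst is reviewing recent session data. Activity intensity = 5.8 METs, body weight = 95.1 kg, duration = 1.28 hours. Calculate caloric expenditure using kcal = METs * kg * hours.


kcal = 5.8 * 95.1 * 1.28
= 551.58 * 1.28
= 706.02 kcal

706.02 kcal


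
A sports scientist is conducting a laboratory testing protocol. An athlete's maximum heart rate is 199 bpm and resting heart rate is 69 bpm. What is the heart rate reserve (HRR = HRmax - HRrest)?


HRR = HRmax - HRrest
= 199 - 69
= 130 bpm

130 bpm


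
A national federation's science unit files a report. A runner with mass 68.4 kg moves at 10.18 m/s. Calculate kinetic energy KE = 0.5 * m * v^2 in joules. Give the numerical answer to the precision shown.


v^2 = 10.18^2 = 103.6324
KE = 0.5 * 68.4 * 103.6324
= 3544.23 J

3544.23 J


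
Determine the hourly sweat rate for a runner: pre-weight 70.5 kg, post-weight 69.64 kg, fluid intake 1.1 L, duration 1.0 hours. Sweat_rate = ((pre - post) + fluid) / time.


Mass lost = 70.5 - 69.64 = 0.86 kg
Add fluid consumed: 0.86 + 1.1 = 1.96 L total sweat
Sweat rate = 1.96 / 1.0 = 1.96 L/h

1.96 L/h


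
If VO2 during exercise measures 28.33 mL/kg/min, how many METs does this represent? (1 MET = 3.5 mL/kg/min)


METs = VO2 / 3.5 = 28.33 / 3.5 = 8.09

8.09 METs


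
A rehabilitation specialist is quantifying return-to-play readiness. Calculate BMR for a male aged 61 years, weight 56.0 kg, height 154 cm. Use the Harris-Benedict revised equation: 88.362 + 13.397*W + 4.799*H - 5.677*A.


Substituting values:
W term = 13.397 * 56.0 = 750.232
H term = 4.799 * 154 = 739.046
A term = 5.677 * 61 = 346.297
BMR = 1231.34 kcal/day

1231.34 kcal/day


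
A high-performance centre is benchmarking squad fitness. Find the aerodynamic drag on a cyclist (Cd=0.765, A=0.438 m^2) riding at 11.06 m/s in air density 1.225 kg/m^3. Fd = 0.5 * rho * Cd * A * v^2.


Fd = 0.5 * 1.225 * 0.765 * 0.438 * 11.06^2
= 0.5 * 1.225 * 0.765 * 0.438 * 122.3236
= 25.105 N

25.105 N


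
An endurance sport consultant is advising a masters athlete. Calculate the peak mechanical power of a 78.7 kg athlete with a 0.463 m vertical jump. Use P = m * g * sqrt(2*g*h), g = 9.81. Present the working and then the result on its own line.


First, sqrt(2gh) = sqrt(2 * 9.81 * 0.463)
= sqrt(9.08406) = 3.013977 m/s
Power = 78.7 * 9.81 * 3.013977 = 2326.93 W

2326.93 W


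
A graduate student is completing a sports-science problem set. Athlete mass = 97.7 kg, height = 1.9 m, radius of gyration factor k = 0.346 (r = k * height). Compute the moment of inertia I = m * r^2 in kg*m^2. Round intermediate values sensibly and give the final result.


r = k * height = 0.346 * 1.9 = 0.6574 m
r^2 = 0.6574^2 = 0.432175
I = 97.7 * 0.432175 = 42.223 kg*m^2

42.223 kg*m^2


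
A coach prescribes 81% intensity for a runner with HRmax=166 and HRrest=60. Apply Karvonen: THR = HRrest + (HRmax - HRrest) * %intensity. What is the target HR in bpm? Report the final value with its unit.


Heart rate reserve = 166 - 60 = 106
Intensity fraction = 81 / 100 = 0.81
THR = 60 + 106 * 0.81 = 145.86 bpm

145.86 bpm


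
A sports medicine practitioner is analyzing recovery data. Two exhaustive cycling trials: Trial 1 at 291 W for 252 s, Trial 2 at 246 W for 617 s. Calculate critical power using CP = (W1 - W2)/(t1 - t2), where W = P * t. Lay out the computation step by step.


W1 = 291 * 252 = 73332 J
W2 = 246 * 617 = 151782 J
CP = (73332 - 151782) / (252 - 617)
= -78450 / -365
= 214.93 W

214.93 W


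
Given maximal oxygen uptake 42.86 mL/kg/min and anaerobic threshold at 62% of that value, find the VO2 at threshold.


Percentage as decimal = 0.62
VO2 at AT = 42.86 * 0.62 = 26.57 mL/kg/min

26.57 mL/kg/min


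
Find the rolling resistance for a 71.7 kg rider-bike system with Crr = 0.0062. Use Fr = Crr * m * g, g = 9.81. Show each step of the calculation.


m * g = 71.7 * 9.81 = 703.377 N
Fr = 0.0062 * 703.377 = 4.361 N

4.361 N


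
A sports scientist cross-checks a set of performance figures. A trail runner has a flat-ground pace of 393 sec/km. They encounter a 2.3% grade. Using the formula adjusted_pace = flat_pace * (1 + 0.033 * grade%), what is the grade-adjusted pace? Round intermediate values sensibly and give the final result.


Grade factor = 1 + 0.033 * 2.3 = 1.0759
Adjusted = 393 * 1.0759 = 422.83 sec/km

422.83 s/km


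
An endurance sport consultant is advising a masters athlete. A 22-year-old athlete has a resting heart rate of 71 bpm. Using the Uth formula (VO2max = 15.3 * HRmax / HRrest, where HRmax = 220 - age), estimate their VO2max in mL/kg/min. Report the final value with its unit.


HRmax = 220 - 22 = 198 bpm
Ratio = HRmax / HRrest = 198 / 71 = 2.7887
VO2max = 15.3 * 2.7887 = 42.67 mL/kg/min

42.67 mL/kg/min


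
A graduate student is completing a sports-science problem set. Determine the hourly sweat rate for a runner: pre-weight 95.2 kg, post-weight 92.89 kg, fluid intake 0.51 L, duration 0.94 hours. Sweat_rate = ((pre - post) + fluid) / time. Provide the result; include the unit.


Mass lost = 95.2 - 92.89 = 2.31 kg
Add fluid consumed: 2.31 + 0.51 = 2.82 L total sweat
Sweat rate = 2.82 / 0.94 = 3.0 L/h

3.0 L/h


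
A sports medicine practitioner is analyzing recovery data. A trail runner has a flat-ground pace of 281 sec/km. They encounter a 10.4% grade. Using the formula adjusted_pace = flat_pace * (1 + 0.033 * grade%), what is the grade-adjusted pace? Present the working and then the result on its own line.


Grade factor = 1 + 0.033 * 10.4 = 1.3432
Adjusted = 281 * 1.3432 = 377.44 sec/km

377.44 s/km


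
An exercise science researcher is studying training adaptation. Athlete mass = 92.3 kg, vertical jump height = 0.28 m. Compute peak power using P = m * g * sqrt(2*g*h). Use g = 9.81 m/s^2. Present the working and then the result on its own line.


sqrt(2 * 9.81 * 0.28) = sqrt(5.4936) = 2.343843 m/s
P = 92.3 * 9.81 * 2.343843
= 2122.26 W

2122.26 W


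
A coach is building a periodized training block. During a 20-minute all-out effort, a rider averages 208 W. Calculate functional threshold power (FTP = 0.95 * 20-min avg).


FTP = 0.95 * 208
= 197.6 W

197.6 W


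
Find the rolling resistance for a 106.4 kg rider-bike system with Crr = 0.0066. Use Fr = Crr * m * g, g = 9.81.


m * g = 106.4 * 9.81 = 1043.784 N
Fr = 0.0066 * 1043.784 = 6.889 N

6.889 N


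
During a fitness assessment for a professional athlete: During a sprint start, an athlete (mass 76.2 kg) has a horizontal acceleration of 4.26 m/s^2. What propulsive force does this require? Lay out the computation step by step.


Propulsive force = mass * acceleration
= 76.2 kg * 4.26 m/s^2
= 324.61 N

324.61 N


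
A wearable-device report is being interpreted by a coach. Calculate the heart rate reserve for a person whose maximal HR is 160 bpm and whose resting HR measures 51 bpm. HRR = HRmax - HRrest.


HRmax = 160 bpm
HRrest = 51 bpm
HRR = 160 - 51 = 109 bpm

109 bpm


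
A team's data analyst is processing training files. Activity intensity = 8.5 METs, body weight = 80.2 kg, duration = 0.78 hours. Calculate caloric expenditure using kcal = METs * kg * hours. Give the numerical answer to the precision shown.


kcal = 8.5 * 80.2 * 0.78
= 681.7 * 0.78
= 531.73 kcal

531.73 kcal


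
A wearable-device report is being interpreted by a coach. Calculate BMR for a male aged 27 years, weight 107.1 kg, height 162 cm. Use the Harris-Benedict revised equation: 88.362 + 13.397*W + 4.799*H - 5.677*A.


Substituting values:
W term = 13.397 * 107.1 = 1434.8187
H term = 4.799 * 162 = 777.438
A term = 5.677 * 27 = 153.279
BMR = 2147.34 kcal/day

2147.34 kcal/day


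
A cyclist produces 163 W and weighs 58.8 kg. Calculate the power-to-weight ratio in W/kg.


P/W = power / mass
= 163 / 58.8
= 2.772 W/kg

2.772 W/kg


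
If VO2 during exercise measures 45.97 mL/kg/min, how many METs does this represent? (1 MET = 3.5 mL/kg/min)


METs = VO2 / 3.5 = 45.97 / 3.5 = 13.13

13.13 METs


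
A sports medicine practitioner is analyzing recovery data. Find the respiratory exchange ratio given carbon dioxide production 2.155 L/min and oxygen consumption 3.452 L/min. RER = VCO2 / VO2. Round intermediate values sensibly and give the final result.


VCO2 = 2.155 L/min
VO2 = 3.452 L/min
RER = 2.155 / 3.452 = 0.6243

0.6243


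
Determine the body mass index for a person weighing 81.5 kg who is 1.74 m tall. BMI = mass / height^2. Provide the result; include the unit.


BMI = mass / height^2
= 81.5 / 1.74^2
= 81.5 / 3.0276
= 26.92 kg/m^2

26.92 kg/m^2


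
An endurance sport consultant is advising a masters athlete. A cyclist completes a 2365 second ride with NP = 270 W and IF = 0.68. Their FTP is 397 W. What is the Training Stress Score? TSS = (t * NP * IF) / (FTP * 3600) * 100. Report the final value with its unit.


t * NP * IF = 2365 * 270 * 0.68 = 434214.0
FTP * 3600 = 1429200
TSS = (434214.0 / 1429200) * 100 = 30.38

30.38 TSS


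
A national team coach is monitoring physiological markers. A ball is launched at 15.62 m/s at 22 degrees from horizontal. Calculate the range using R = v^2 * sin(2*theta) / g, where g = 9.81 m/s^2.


sin(2 * 22) = sin(44) = 0.694658
v^2 = 15.62^2 = 243.9844
R = 243.9844 * 0.694658 / 9.81
= 17.277 m

17.277 m


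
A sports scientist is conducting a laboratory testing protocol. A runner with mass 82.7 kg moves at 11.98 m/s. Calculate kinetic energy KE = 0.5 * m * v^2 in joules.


v^2 = 11.98^2 = 143.5204
KE = 0.5 * 82.7 * 143.5204
= 5934.57 J

5934.57 J


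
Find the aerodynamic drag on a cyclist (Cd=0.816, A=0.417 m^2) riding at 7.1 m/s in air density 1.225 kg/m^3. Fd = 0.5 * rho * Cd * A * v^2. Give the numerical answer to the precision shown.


Fd = 0.5 * 1.225 * 0.816 * 0.417 * 7.1^2
= 0.5 * 1.225 * 0.816 * 0.417 * 50.41
= 10.506 N

10.506 N


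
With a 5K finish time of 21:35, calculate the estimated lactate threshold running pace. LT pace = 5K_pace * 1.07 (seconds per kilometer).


Race duration = 1295 s for 5 km
Average pace = 1295 / 5 = 259.0 s/km
LT pace = 259.0 * 1.07
= 277.13 s/km

277.13 s/km


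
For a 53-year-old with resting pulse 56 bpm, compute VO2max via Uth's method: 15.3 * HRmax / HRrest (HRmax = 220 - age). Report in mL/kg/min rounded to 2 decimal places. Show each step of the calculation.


Step 1: HRmax = 220 - 53 = 167 bpm
Step 2: Ratio = 167 / 56 = 2.9821
Step 3: VO2max = 15.3 * 2.9821 = 45.63 mL/kg/min

45.63 mL/kg/min


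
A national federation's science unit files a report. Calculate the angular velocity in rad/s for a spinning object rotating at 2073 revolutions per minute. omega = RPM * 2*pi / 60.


omega = RPM * 2*pi / 60
= 2073 * 6.28318531 / 60
= 217.084 rad/s

217.084 rad/s


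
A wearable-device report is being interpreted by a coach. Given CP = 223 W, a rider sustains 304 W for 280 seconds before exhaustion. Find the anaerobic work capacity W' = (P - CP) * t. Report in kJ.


Excess power = 304 - 223 = 81 W
Work above CP = 81 * 280 = 22680 J
W' = 22.68 kJ

22.68 kJ


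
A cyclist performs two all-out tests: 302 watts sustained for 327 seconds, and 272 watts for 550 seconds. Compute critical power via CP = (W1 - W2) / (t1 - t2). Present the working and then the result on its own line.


W1 = P1 * t1 = 302 * 327 = 98754 J
W2 = P2 * t2 = 272 * 550 = 149600 J
CP = (98754 - 149600) / (327 - 550)
= 228.01 W

228.01 W


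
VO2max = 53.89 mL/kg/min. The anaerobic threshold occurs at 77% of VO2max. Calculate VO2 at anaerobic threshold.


AT fraction = 77 / 100 = 0.77
AT VO2 = 53.89 * 0.77
= 41.5 mL/kg/min

41.5 mL/kg/min


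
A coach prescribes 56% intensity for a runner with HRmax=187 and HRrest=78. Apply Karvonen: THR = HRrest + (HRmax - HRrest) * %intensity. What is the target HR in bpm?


Heart rate reserve = 187 - 78 = 109
Intensity fraction = 56 / 100 = 0.56
THR = 78 + 109 * 0.56 = 139.04 bpm

139.04 bpm


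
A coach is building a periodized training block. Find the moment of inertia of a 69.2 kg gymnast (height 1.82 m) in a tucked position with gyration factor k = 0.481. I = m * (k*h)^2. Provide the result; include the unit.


Radius of gyration = 0.481 * 1.82 = 0.87542 m
I = 69.2 * 0.87542^2
= 69.2 * 0.76636
= 53.032 kg*m^2

53.032 kg*m^2


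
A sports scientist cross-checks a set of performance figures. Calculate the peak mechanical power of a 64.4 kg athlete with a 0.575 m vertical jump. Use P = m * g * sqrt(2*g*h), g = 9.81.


First, sqrt(2gh) = sqrt(2 * 9.81 * 0.575)
= sqrt(11.2815) = 3.358794 m/s
Power = 64.4 * 9.81 * 3.358794 = 2121.97 W

2121.97 W


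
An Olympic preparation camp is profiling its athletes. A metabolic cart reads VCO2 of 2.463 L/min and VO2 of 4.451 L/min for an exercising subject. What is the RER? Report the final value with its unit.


RER = VCO2 / VO2 = 2.463 / 4.451 = 0.5534

0.5534


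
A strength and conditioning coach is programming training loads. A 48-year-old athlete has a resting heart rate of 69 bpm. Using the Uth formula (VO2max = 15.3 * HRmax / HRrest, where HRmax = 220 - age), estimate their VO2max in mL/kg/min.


HRmax = 220 - 48 = 172 bpm
Ratio = HRmax / HRrest = 172 / 69 = 2.4928
VO2max = 15.3 * 2.4928 = 38.14 mL/kg/min

38.14 mL/kg/min


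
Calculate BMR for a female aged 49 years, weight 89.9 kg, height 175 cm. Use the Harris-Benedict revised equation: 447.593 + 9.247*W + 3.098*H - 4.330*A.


Substituting values:
W term = 9.247 * 89.9 = 831.3053
H term = 3.098 * 175 = 542.15
A term = 4.330 * 49 = 212.17
BMR = 1608.88 kcal/day

1608.88 kcal/day


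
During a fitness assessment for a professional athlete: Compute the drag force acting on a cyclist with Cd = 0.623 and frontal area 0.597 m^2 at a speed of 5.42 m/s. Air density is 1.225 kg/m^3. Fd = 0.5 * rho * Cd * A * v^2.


Step 1: v^2 = 29.3764
Step 2: Fd = 0.5 * 1.225 * 0.623 * 0.597 * 29.3764
= 6.692 N

6.692 N


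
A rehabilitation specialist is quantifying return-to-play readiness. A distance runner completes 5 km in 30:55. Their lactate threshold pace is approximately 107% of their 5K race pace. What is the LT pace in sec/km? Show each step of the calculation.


Convert to seconds: 30 min 55 s = 1855 s
Pace per km = 1855 / 5 = 371.0 s/km
LT pace = 371.0 * 1.07 = 396.97 s/km

396.97 s/km


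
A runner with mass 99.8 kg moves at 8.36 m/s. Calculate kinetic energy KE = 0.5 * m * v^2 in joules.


v^2 = 8.36^2 = 69.8896
KE = 0.5 * 99.8 * 69.8896
= 3487.49 J

3487.49 J


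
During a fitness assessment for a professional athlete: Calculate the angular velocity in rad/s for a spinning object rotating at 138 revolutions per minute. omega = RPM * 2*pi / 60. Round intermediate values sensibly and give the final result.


omega = RPM * 2*pi / 60
= 138 * 6.28318531 / 60
= 14.451 rad/s

14.451 rad/s


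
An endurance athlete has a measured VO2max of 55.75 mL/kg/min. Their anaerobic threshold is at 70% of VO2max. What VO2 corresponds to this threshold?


Anaerobic threshold VO2 = VO2max * 70%
= 55.75 * 0.7
= 39.03 mL/kg/min

39.03 mL/kg/min


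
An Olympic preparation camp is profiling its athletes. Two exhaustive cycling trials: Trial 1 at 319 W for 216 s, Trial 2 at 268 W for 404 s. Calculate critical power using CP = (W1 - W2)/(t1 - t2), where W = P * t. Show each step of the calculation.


W1 = 319 * 216 = 68904 J
W2 = 268 * 404 = 108272 J
CP = (68904 - 108272) / (216 - 404)
= -39368 / -188
= 209.4 W

209.4 W


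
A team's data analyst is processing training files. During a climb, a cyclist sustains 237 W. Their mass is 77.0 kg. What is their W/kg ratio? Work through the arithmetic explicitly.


Power-to-weight = 237 W / 77.0 kg
= 3.078 W/kg

3.078 W/kg


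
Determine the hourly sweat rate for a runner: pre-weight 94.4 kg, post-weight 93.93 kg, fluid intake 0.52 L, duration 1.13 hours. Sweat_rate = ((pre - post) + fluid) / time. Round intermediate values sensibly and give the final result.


Mass lost = 94.4 - 93.93 = 0.47 kg
Add fluid consumed: 0.47 + 0.52 = 0.99 L total sweat
Sweat rate = 0.99 / 1.13 = 0.876 L/h

0.876 L/h


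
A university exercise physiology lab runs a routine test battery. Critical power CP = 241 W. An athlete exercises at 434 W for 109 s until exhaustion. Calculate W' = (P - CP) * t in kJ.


P - CP = 434 - 241 = 193 W
W' = 193 * 109 = 21037 J
= 21037 / 1000 = 21.037 kJ

21.037 kJ


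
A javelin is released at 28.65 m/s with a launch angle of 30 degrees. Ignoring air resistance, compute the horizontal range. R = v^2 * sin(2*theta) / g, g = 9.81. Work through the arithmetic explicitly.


Launch speed squared = 820.8225
sin(2 * 30 deg) = 0.866025
Range = 820.8225 * 0.866025 / 9.81
= 72.462 m

72.462 m


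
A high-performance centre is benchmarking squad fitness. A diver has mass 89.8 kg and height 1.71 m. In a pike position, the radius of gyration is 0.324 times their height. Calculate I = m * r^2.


r = 0.324 * 1.71 = 0.55404 m
I = m * r^2 = 89.8 * 0.30696 = 27.565 kg*m^2

27.565 kg*m^2


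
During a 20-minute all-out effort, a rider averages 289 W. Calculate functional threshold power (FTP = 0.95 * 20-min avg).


FTP = 0.95 * 289
= 274.55 W

274.55 W


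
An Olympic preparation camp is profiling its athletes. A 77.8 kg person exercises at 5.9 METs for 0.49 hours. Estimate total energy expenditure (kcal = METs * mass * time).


Energy = METs * mass(kg) * time(h)
= 5.9 * 77.8 * 0.49
= 224.92 kcal

224.92 kcal


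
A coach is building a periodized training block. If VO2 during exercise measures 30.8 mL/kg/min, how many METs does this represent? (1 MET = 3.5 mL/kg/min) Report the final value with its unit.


METs = VO2 / 3.5 = 30.8 / 3.5 = 8.8

8.8 METs


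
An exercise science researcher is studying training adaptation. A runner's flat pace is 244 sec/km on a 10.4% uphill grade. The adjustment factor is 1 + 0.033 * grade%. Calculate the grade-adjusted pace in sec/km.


Factor = 1 + 0.033 * 10.4 = 1.3432
Adjusted pace = 244 * 1.3432
= 327.74 sec/km

327.74 s/km


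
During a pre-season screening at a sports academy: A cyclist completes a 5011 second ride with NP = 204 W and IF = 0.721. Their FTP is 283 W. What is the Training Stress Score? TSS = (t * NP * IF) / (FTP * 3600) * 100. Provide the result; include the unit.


t * NP * IF = 5011 * 204 * 0.721 = 737037.924
FTP * 3600 = 1018800
TSS = (737037.924 / 1018800) * 100 = 72.34

72.34 TSS


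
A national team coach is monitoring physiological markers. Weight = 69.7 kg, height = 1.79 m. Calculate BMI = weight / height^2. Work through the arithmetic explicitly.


height^2 = 1.79^2 = 3.2041
BMI = 69.7 / 3.2041 = 21.75 kg/m^2

21.75 kg/m^2


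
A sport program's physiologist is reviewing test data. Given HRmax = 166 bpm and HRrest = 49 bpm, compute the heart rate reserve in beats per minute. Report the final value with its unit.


Heart rate reserve = maximum HR minus resting HR
HRR = 166 - 49 = 117 bpm

117 bpm


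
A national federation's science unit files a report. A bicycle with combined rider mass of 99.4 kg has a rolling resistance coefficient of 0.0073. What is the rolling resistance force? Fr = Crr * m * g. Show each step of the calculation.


Fr = 0.0073 * 99.4 * 9.81
= 0.72562 * 9.81
= 7.118 N

7.118 N


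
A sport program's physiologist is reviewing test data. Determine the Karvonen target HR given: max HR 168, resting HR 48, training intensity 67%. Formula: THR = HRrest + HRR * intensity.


HRR = HRmax - HRrest = 168 - 48 = 120
THR = 48 + 120 * 0.67
= 128.4 bpm

128.4 bpm


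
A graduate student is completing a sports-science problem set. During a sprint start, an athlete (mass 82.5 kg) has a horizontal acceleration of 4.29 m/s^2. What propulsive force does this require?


Propulsive force = mass * acceleration
= 82.5 kg * 4.29 m/s^2
= 353.93 N

353.93 N


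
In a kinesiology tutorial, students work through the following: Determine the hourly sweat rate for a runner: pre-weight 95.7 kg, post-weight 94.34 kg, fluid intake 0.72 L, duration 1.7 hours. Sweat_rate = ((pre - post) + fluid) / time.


Mass lost = 95.7 - 94.34 = 1.36 kg
Add fluid consumed: 1.36 + 0.72 = 2.08 L total sweat
Sweat rate = 2.08 / 1.7 = 1.224 L/h

1.224 L/h


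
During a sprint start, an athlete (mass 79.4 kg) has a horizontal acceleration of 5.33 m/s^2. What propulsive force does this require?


Propulsive force = mass * acceleration
= 79.4 kg * 5.33 m/s^2
= 423.2 N

423.2 N


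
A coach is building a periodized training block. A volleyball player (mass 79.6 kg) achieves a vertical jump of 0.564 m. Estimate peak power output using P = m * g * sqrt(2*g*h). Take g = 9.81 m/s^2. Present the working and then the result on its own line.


2 * g * h = 2 * 9.81 * 0.564 = 11.06568
sqrt(11.06568) = 3.326512 m/s
P = 79.6 * 9.81 * 3.326512 = 2597.59 W

2597.59 W


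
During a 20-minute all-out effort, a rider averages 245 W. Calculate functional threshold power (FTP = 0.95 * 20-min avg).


FTP = 0.95 * 245
= 232.75 W

232.75 W


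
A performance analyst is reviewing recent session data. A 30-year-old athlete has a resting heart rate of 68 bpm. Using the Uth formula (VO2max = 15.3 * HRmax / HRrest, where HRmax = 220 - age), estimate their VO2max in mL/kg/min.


HRmax = 220 - 30 = 190 bpm
Ratio = HRmax / HRrest = 190 / 68 = 2.7941
VO2max = 15.3 * 2.7941 = 42.75 mL/kg/min

42.75 mL/kg/min


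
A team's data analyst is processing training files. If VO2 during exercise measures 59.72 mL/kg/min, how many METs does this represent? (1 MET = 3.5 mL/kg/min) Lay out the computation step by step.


METs = VO2 / 3.5 = 59.72 / 3.5 = 17.06

17.06 METs


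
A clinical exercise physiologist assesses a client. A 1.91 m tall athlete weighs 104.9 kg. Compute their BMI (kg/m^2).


height^2 = 3.6481 m^2
BMI = 104.9 / 3.6481 = 28.75 kg/m^2

28.75 kg/m^2


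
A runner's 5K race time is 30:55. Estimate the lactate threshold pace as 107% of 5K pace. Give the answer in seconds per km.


Total race time = 30*60 + 55 = 1855 seconds
5K pace = 1855 / 5 = 371.0 sec/km
LT pace = 371.0 * 1.07 = 396.97 sec/km

396.97 s/km


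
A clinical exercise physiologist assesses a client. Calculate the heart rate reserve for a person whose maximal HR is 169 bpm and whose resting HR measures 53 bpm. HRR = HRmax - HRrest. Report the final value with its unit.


HRmax = 169 bpm
HRrest = 53 bpm
HRR = 169 - 53 = 116 bpm

116 bpm


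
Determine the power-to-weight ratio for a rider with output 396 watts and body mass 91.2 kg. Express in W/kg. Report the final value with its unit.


P/W = 396 / 91.2 = 4.342 W/kg

4.342 W/kg


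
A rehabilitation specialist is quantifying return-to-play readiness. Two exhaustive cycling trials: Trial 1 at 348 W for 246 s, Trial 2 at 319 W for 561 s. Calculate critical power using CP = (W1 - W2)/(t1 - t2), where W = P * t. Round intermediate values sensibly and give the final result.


W1 = 348 * 246 = 85608 J
W2 = 319 * 561 = 178959 J
CP = (85608 - 178959) / (246 - 561)
= -93351 / -315
= 296.35 W

296.35 W


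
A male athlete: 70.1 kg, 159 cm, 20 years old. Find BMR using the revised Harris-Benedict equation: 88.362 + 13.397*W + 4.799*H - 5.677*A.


Intercept = 88.362
Weight contribution = 13.397 * 70.1 = 939.1297
Height contribution = 4.799 * 159 = 763.041
Age contribution = 5.677 * 20 = 113.54
BMR = 88.362 + 939.1297 + 763.041 - 113.54
= 1676.99 kcal/day

1676.99 kcal/day


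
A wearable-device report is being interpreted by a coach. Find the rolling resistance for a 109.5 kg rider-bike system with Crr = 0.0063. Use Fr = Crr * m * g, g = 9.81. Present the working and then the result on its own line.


m * g = 109.5 * 9.81 = 1074.195 N
Fr = 0.0063 * 1074.195 = 6.767 N

6.767 N


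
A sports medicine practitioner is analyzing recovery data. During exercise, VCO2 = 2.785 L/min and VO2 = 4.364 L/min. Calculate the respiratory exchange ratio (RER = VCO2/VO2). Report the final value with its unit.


RER = VCO2 / VO2
= 2.785 / 4.364
= 0.6382

0.6382
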